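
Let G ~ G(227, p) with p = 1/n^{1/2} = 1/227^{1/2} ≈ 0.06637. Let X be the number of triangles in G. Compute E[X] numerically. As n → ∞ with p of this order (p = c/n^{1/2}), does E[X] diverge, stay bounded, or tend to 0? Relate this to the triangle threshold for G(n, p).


Number of potential triangles: C(227, 3) = 1923825.
Each occurs with probability p³ ≈ (0.06637)³ ≈ 2.923891e-04.
By linearity: E[X] = C(227, 3)·p³ ≈ 1923825 · 2.923891e-04 ≈ 562.5055.
Since α = 1/2 < 1, p = c/n^{1/2} ≫ 1/n is above the triangle threshold p ~ 1/n. Asymptotically E[X] ~ (c³/6)·n^{3(1−α)} = (1³/6)·n^{1.5} → ∞; triangles are abundant w.h.p.

E[X] ≈ 562.5055; in regime p = Θ(1/n^{1/2}) E[X] diverges (above the triangle threshold p ~ 1/n).


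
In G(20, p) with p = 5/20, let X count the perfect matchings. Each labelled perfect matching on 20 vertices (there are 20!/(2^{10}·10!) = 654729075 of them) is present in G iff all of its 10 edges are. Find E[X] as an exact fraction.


K_20 has 20!/(2^{10}·10!) = 654729075 labelled perfect matchings.
For each such perfect matching H, let X_H = 1 if all 10 edges of H are present in G. Then P[X_H = 1] = p^{10} = (1/4)^{10} = 1/1048576.
Summing the indicators: E[X] = Σ_H E[X_H] = 654729075 · p^{10} = 654729075 · 1/1048576 = 654729075/1048576.
Numerically: E[X] ≈ 624.4.

E[X] = 654729075 · (1/4)^{10} = 654729075/1048576 ≈ 624.4.


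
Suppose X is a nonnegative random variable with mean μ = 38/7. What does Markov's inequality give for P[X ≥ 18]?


μ = E[X] = 38/7, a = 18.
Markov: P[X ≥ 18] ≤ μ/a = (38/7)/18 = 19/63.
Numerically: ≈ 0.30159.
(Since a = 18 > μ = 5.42857, the bound 19/63 is < 1 and informative.)

P[X ≥ 18] ≤ 19/63 ≈ 0.30159.


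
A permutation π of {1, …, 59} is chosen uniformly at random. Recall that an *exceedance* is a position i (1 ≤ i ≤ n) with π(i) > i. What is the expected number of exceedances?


Write X = Σ_{i=1}^{59} X_i, where X_i = 1_{π(i) > i}.
For each fixed i, π(i) is uniform over {1, …, 59} (marginal of a uniform permutation), so P[π(i) > i] = (n − i)/n. Summing: Σ_{i=1}^{59} (n − i)/n = (0 + 1 + … + 58)/59 = 59(59 − 1)/(2·59) = (59 − 1)/2.
Hence E[X] = Σ_{i=1}^{59} (59 − i)/59 = 29 ≈ 29.0000.

E[X] = 29 = 29.0000.


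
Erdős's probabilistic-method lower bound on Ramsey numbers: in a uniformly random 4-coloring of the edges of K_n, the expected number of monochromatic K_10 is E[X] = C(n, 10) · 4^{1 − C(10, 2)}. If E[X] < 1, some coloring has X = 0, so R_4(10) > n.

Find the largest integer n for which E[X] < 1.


We need C(n, 10) · 4^{1 − 45} < 1, i.e. C(n, 10) < 4^{45 − 1} = 309485009821345068724781056.
Check values of n near the boundary:
  n = 2020: C(2020, 10) = 304832018578739931133653656; 304832018578739931133653656 < 309485009821345068724781056? YES
  n = 2021: C(2021, 10) = 306347841644770462864800616; 306347841644770462864800616 < 309485009821345068724781056? YES
  n = 2022: C(2022, 10) = 307870445231474093395937796; 307870445231474093395937796 < 309485009821345068724781056? YES
  n = 2023: C(2023, 10) = 309399856285778485315440716; 309399856285778485315440716 < 309485009821345068724781056? YES
  n = 2024: C(2024, 10) = 310936101848269937576192656; 310936101848269937576192656 < 309485009821345068724781056? NO
  n = 2025: C(2025, 10) = 312479209053472269772600560; 312479209053472269772600560 < 309485009821345068724781056? NO
The largest n with C(n, 10) < 309485009821345068724781056 is n = 2023 (where E[X] = 77349964071444621328860179/77371252455336267181195264 ≈ 0.9997249). Hence R_4(10) > 2023, i.e. R_4(10) ≥ 2024.

Largest n = 2023; hence R_4(10) > 2023.


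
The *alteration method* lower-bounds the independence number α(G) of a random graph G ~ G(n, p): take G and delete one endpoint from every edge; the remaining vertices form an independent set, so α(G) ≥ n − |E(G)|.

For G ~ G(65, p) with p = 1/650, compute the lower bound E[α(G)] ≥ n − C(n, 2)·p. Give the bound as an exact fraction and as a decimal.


E[|E(G)|] = C(65, 2)·p = 2080 · (1/650) = 16/5.
E[α(G)] ≥ n − E[|E(G)|] = 65 − 16/5 = 309/5.
Numerically: ≈ 61.800000.
(This is only a lower bound; the true E[α(G)] may be larger.)

E[α(G)] ≥ 309/5 ≈ 61.800000.


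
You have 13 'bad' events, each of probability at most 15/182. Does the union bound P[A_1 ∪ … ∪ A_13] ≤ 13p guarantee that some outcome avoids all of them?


Union bound: P[∪_{i=1}^{13} A_i] ≤ Σ_i P[A_i] ≤ 13·p = 13·(15/182) = 15/14.
Numerically: 15/14 ≈ 1.0714286.
Is 15/14 < 1? NO.
Since the bound 15/14 is ≥ 1, the union bound is uninformative here; it does NOT by itself certify existence.

13·p = 15/14 ≈ 1.0714286; existence NOT certified by the union bound.


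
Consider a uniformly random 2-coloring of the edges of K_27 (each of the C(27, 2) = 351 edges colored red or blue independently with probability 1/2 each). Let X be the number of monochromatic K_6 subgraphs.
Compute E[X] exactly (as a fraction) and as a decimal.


Let X = Σ_S X_S over the C(27, 6) = 296010 subsets S of size 6, where X_S = 1 if the K_6 on S is monochromatic.
For a fixed S, the K_6 on S has C(6, 2) = 15 edges. P[all 15 edges red] = (1/2)^15, and likewise for blue, so P[monochromatic] = 2·(1/2)^15 = 2^{1 − 15} = 1/16384.
Summing: E[X] = C(27, 6) · 2^{1 − 15} = 296010 · 1/16384 = 148005/8192.
Numerically: E[X] ≈ 18.0670.

E[X] = C(27,6)·2^(1−C(6,2)) = 148005/8192 ≈ 18.0670.


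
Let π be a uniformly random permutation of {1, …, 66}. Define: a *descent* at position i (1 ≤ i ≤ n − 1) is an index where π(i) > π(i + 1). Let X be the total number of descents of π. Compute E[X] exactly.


Write X = Σ X_I over i = 1, …, 65, with X_I the indicator of one descent.
There are 65 indicators.
For each fixed i, the pair (π(i), π(i+1)) is a uniformly random ordered pair of distinct values from {1, …, 66}; by symmetry P[π(i) > π(i+1)] = 1/2.
By linearity: E[X] = 65 · (1/2) = (66 − 1) · (1/2) = 65/2 ≈ 32.50000.

E[X] = 65/2 = 32.50000.


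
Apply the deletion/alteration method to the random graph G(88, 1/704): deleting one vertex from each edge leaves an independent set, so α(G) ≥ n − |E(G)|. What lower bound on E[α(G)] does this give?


E[|E(G)|] = C(88, 2)·p = 3828 · (1/704) = 87/16.
E[α(G)] ≥ n − E[|E(G)|] = 88 − 87/16 = 1321/16.
Numerically: ≈ 82.5625.
(This is only a lower bound; the true E[α(G)] may be larger.)

E[α(G)] ≥ 1321/16 ≈ 82.5625.


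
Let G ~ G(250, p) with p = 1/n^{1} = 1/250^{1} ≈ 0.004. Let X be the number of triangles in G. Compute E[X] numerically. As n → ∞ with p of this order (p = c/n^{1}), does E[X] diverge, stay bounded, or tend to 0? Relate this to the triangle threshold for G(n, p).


Number of potential triangles: C(250, 3) = 2573000.
Each occurs with probability p³ ≈ (0.004)³ ≈ 6.400000e-08.
By linearity: E[X] = C(250, 3)·p³ ≈ 2573000 · 6.400000e-08 ≈ 0.1647.
Here α = 1, so p = 1/n is exactly at the triangle threshold p ~ 1/n. Asymptotically E[X] → c³/6 = 1³/6 = 1/6 ≈ 0.1667, a bounded constant. In this regime the triangle count is asymptotically Poisson(c³/6).

E[X] ≈ 0.1647; in regime p = Θ(1/n^{1}) E[X] stays bounded (at the triangle threshold p ~ 1/n).


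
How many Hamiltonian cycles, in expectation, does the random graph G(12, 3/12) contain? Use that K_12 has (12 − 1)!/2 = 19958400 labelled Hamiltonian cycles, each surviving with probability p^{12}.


K_12 has (12 − 1)!/2 = 19958400 labelled Hamiltonian cycles.
For each such Hamiltonian cycle H, let X_H = 1 if all 12 edges of H are present in G. Then P[X_H = 1] = p^{12} = (1/4)^{12} = 1/16777216.
Summing the indicators: E[X] = Σ_H E[X_H] = 19958400 · p^{12} = 19958400 · 1/16777216 = 155925/131072.
Numerically: E[X] ≈ 1.19.

E[X] = 19958400 · (1/4)^{12} = 155925/131072 ≈ 1.19.


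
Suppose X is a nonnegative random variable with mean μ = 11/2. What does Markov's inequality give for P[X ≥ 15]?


μ = E[X] = 11/2, a = 15.
Markov: P[X ≥ 15] ≤ μ/a = (11/2)/15 = 11/30.
Numerically: ≈ 0.36667.
(Since a = 15 > μ = 5.50000, the bound 11/30 is < 1 and informative.)

P[X ≥ 15] ≤ 11/30 ≈ 0.36667.


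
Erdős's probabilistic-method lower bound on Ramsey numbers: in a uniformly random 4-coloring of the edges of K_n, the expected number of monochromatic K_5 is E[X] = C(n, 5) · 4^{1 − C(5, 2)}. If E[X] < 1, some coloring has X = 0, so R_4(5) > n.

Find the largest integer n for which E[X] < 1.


We need C(n, 5) · 4^{1 − 10} < 1, i.e. C(n, 5) < 4^{10 − 1} = 262144.
Check values of n near the boundary:
  n = 30: C(30, 5) = 142506; 142506 < 262144? YES
  n = 31: C(31, 5) = 169911; 169911 < 262144? YES
  n = 32: C(32, 5) = 201376; 201376 < 262144? YES
  n = 33: C(33, 5) = 237336; 237336 < 262144? YES
  n = 34: C(34, 5) = 278256; 278256 < 262144? NO
  n = 35: C(35, 5) = 324632; 324632 < 262144? NO
  n = 36: C(36, 5) = 376992; 376992 < 262144? NO
The largest n with C(n, 5) < 262144 is n = 33 (where E[X] = 29667/32768 ≈ 0.905). Hence R_4(5) > 33, i.e. R_4(5) ≥ 34.

Largest n = 33; hence R_4(5) > 33.


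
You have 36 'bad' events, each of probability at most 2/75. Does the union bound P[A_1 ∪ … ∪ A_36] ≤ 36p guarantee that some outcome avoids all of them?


Union bound: P[∪_{i=1}^{36} A_i] ≤ Σ_i P[A_i] ≤ 36·p = 36·(2/75) = 24/25.
Numerically: 24/25 ≈ 0.960.
Is 24/25 < 1? YES.
Since P[∪ A_i] ≤ 24/25 < 1, the complement has P[∩ A_i^c] ≥ 1 − 24/25 = 1/25 > 0, so some outcome avoids every A_i.

36·p = 24/25 ≈ 0.960; existence CERTIFIED by the union bound.


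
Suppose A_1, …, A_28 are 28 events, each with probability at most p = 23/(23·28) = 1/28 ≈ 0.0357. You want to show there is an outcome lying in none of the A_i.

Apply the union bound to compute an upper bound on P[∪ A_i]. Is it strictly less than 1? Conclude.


Union bound: P[∪_{i=1}^{28} A_i] ≤ Σ_i P[A_i] ≤ 28·p = 28·(1/28) = 1.
Numerically: 1 ≈ 1.0000.
Is 1 < 1? NO.
Since the bound 1 is ≥ 1, the union bound is uninformative here; it does NOT by itself certify existence.

28·p = 1 ≈ 1.0000; existence NOT certified by the union bound.


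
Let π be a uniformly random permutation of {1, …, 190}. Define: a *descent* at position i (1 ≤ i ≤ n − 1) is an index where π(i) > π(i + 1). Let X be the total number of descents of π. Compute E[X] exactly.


Write X = Σ X_I over i = 1, …, 189, with X_I the indicator of one descent.
There are 189 indicators.
For each fixed i, the pair (π(i), π(i+1)) is a uniformly random ordered pair of distinct values from {1, …, 190}; by symmetry P[π(i) > π(i+1)] = 1/2.
By linearity: E[X] = 189 · (1/2) = (190 − 1) · (1/2) = 189/2 ≈ 94.500000.

E[X] = 189/2 = 94.500000.


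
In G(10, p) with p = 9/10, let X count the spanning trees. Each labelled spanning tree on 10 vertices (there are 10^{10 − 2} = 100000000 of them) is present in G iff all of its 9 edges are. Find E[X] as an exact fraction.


K_10 has 10^{10 − 2} = 100000000 labelled spanning trees.
For each such spanning tree H, let X_H = 1 if all 9 edges of H are present in G. Then P[X_H = 1] = p^{9} = (9/10)^{9} = 387420489/1000000000.
By linearity: E[X] = Σ_H E[X_H] = 100000000 · p^{9} = 100000000 · 387420489/1000000000 = 387420489/10.
Numerically: E[X] ≈ 3.8742e+07.

E[X] = 100000000 · (9/10)^{9} = 387420489/10 ≈ 3.8742e+07.


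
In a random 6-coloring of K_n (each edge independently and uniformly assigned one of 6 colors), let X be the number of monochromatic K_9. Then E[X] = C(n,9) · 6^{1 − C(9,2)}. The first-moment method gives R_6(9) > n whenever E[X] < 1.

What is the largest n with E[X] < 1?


We need C(n, 9) · 6^{1 − 36} < 1, i.e. C(n, 9) < 6^{36 − 1} = 1719070799748422591028658176.
Check values of n near the boundary:
  n = 4404: C(4404, 9) = 1703375445537161676647015880; 1703375445537161676647015880 < 1719070799748422591028658176? YES
  n = 4405: C(4405, 9) = 1706862792900636302463627150; 1706862792900636302463627150 < 1719070799748422591028658176? YES
  n = 4406: C(4406, 9) = 1710356485221788389505285700; 1710356485221788389505285700 < 1719070799748422591028658176? YES
  n = 4407: C(4407, 9) = 1713856532599459170657070050; 1713856532599459170657070050 < 1719070799748422591028658176? YES
  n = 4408: C(4408, 9) = 1717362945146264156457459600; 1717362945146264156457459600 < 1719070799748422591028658176? YES
  n = 4409: C(4409, 9) = 1720875732988608787686577131; 1720875732988608787686577131 < 1719070799748422591028658176? NO
  n = 4410: C(4410, 9) = 1724394906266704102180823710; 1724394906266704102180823710 < 1719070799748422591028658176? NO
  n = 4411: C(4411, 9) = 1727920475134582415883601405; 1727920475134582415883601405 < 1719070799748422591028658176? NO
The largest n with C(n, 9) < 1719070799748422591028658176 is n = 4408 (where E[X] = 35778394690547169926197075/35813974994758803979763712 ≈ 0.99901). Hence R_6(9) > 4408, i.e. R_6(9) ≥ 4409.

Largest n = 4408; hence R_6(9) > 4408.


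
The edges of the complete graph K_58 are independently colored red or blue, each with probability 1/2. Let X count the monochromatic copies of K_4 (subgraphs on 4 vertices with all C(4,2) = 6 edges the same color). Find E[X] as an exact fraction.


Let X = Σ_S X_S over the C(58, 4) = 424270 subsets S of size 4, where X_S = 1 if the K_4 on S is monochromatic.
For a fixed S, the K_4 on S has C(4, 2) = 6 edges. P[all 6 edges red] = (1/2)^6, and likewise for blue, so P[monochromatic] = 2·(1/2)^6 = 2^{1 − 6} = 1/32.
Summing: E[X] = C(58, 4) · 2^{1 − 6} = 424270 · 1/32 = 212135/16.
Numerically: E[X] ≈ 13258.437500.

E[X] = C(58,4)·2^(1−C(4,2)) = 212135/16 ≈ 13258.437500.


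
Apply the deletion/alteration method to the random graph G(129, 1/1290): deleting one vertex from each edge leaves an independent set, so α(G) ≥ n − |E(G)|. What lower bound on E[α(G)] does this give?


E[|E(G)|] = C(129, 2)·p = 8256 · (1/1290) = 32/5.
E[α(G)] ≥ n − E[|E(G)|] = 129 − 32/5 = 613/5.
Numerically: ≈ 122.600000.
(This is only a lower bound; the true E[α(G)] may be larger.)

E[α(G)] ≥ 613/5 ≈ 122.600000.


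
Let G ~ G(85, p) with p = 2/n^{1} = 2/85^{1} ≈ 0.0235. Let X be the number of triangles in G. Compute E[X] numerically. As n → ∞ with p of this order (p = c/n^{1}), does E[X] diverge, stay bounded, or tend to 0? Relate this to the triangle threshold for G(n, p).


Number of potential triangles: C(85, 3) = 98770.
Each occurs with probability p³ ≈ (0.0235)³ ≈ 1.30267e-05.
By linearity: E[X] = C(85, 3)·p³ ≈ 98770 · 1.30267e-05 ≈ 1.287.
Here α = 1, so p = 2/n is exactly at the triangle threshold p ~ 1/n. Asymptotically E[X] → c³/6 = 2³/6 = 4/3 ≈ 1.333, a bounded constant. In this regime the triangle count is asymptotically Poisson(c³/6).

E[X] ≈ 1.287; in regime p = Θ(1/n^{1}) E[X] stays bounded (at the triangle threshold p ~ 1/n).


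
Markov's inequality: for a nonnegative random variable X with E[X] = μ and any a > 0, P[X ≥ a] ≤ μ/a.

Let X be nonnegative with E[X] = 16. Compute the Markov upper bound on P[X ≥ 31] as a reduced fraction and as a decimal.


μ = E[X] = 16, a = 31.
Markov: P[X ≥ 31] ≤ μ/a = (16)/31 = 16/31.
Numerically: ≈ 0.516.
(Since a = 31 > μ = 16.000, the bound 16/31 is < 1 and informative.)

P[X ≥ 31] ≤ 16/31 ≈ 0.516.


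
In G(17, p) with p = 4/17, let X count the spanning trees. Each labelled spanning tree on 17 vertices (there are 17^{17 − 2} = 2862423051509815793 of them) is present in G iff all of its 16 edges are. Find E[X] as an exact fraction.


K_17 has 17^{17 − 2} = 2862423051509815793 labelled spanning trees.
For each such spanning tree H, let X_H = 1 if all 16 edges of H are present in G. Then P[X_H = 1] = p^{16} = (4/17)^{16} = 4294967296/48661191875666868481.
By linearity of expectation: E[X] = Σ_H E[X_H] = 2862423051509815793 · p^{16} = 2862423051509815793 · 4294967296/48661191875666868481 = 4294967296/17.
Numerically: E[X] ≈ 2.52645e+08.

E[X] = 2862423051509815793 · (4/17)^{16} = 4294967296/17 ≈ 2.52645e+08.


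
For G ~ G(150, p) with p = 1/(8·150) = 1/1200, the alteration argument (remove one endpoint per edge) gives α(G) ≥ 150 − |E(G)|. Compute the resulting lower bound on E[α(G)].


E[|E(G)|] = C(150, 2)·p = 11175 · (1/1200) = 149/16.
E[α(G)] ≥ n − E[|E(G)|] = 150 − 149/16 = 2251/16.
Numerically: ≈ 140.687500.
(This is only a lower bound; the true E[α(G)] may be larger.)

E[α(G)] ≥ 2251/16 ≈ 140.687500.


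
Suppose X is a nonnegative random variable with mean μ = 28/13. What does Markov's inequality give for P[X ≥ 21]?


μ = E[X] = 28/13, a = 21.
Markov: P[X ≥ 21] ≤ μ/a = (28/13)/21 = 4/39.
Numerically: ≈ 0.10256.
(Since a = 21 > μ = 2.15385, the bound 4/39 is < 1 and informative.)

P[X ≥ 21] ≤ 4/39 ≈ 0.10256.


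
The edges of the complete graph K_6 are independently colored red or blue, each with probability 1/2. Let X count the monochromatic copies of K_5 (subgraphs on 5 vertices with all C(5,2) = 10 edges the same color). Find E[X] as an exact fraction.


Let X = Σ_S X_S over the C(6, 5) = 6 subsets S of size 5, where X_S = 1 if the K_5 on S is monochromatic.
For a fixed S, the K_5 on S has C(5, 2) = 10 edges. P[all 10 edges red] = (1/2)^10, and likewise for blue, so P[monochromatic] = 2·(1/2)^10 = 2^{1 − 10} = 1/512.
By linearity: E[X] = C(6, 5) · 2^{1 − 10} = 6 · 1/512 = 3/256.
Numerically: E[X] ≈ 0.0117.

E[X] = C(6,5)·2^(1−C(5,2)) = 3/256 ≈ 0.0117.


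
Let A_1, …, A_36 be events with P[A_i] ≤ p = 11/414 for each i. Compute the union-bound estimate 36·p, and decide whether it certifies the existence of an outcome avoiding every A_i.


Union bound: P[∪_{i=1}^{36} A_i] ≤ Σ_i P[A_i] ≤ 36·p = 36·(11/414) = 22/23.
Numerically: 22/23 ≈ 0.956522.
Is 22/23 < 1? YES.
Since P[∪ A_i] ≤ 22/23 < 1, the complement has P[∩ A_i^c] ≥ 1 − 22/23 = 1/23 > 0, so some outcome avoids every A_i.

36·p = 22/23 ≈ 0.956522; existence CERTIFIED by the union bound.


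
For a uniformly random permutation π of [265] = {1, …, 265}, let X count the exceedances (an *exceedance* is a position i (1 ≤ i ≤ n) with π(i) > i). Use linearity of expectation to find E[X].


Write X = Σ_{i=1}^{265} X_i, where X_i = 1_{π(i) > i}.
For each fixed i, π(i) is uniform over {1, …, 265} (marginal of a uniform permutation), so P[π(i) > i] = (n − i)/n. Summing: Σ_{i=1}^{265} (n − i)/n = (0 + 1 + … + 264)/265 = 265(265 − 1)/(2·265) = (265 − 1)/2.
Hence E[X] = Σ_{i=1}^{265} (265 − i)/265 = 132 ≈ 132.00000.

E[X] = 132 = 132.00000.


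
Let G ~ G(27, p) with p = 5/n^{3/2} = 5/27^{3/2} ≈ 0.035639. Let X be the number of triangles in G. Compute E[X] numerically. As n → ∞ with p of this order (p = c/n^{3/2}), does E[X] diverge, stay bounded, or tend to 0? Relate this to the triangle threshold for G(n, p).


Number of potential triangles: C(27, 3) = 2925.
Each occurs with probability p³ ≈ (0.035639)³ ≈ 4.5266100e-05.
By linearity: E[X] = C(27, 3)·p³ ≈ 2925 · 4.5266100e-05 ≈ 0.13240.
Since α = 3/2 > 1, p = c/n^{3/2} = o(1/n) is below the triangle threshold p ~ 1/n. Asymptotically E[X] ~ (c³/6)·n^{3(1−α)} = (5³/6)·n^{-1.5} → 0, so by Markov's inequality G has no triangles w.h.p.

E[X] ≈ 0.13240; in regime p = Θ(1/n^{3/2}) E[X] tends to 0 (below the triangle threshold p ~ 1/n).


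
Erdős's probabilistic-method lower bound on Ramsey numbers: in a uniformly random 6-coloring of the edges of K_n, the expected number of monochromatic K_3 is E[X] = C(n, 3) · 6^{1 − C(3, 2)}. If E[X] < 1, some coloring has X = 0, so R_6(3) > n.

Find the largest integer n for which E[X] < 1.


We need C(n, 3) · 6^{1 − 3} < 1, i.e. C(n, 3) < 6^{3 − 1} = 36.
Check values of n near the boundary:
  n = 3: C(3, 3) = 1; 1 < 36? YES
  n = 4: C(4, 3) = 4; 4 < 36? YES
  n = 5: C(5, 3) = 10; 10 < 36? YES
  n = 6: C(6, 3) = 20; 20 < 36? YES
  n = 7: C(7, 3) = 35; 35 < 36? YES
  n = 8: C(8, 3) = 56; 56 < 36? NO
  n = 9: C(9, 3) = 84; 84 < 36? NO
  n = 10: C(10, 3) = 120; 120 < 36? NO
The largest n with C(n, 3) < 36 is n = 7 (where E[X] = 35/36 ≈ 0.97222). Hence R_6(3) > 7, i.e. R_6(3) ≥ 8.

Largest n = 7; hence R_6(3) > 7.


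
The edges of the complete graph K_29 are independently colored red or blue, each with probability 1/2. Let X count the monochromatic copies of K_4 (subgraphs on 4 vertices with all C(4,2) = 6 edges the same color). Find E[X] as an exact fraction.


Let X = Σ_S X_S over the C(29, 4) = 23751 subsets S of size 4, where X_S = 1 if the K_4 on S is monochromatic.
For a fixed S, the K_4 on S has C(4, 2) = 6 edges. P[all 6 edges red] = (1/2)^6, and likewise for blue, so P[monochromatic] = 2·(1/2)^6 = 2^{1 − 6} = 1/32.
Summing: E[X] = C(29, 4) · 2^{1 − 6} = 23751 · 1/32 = 23751/32.
Numerically: E[X] ≈ 742.218750.

E[X] = C(29,4)·2^(1−C(4,2)) = 23751/32 ≈ 742.218750.


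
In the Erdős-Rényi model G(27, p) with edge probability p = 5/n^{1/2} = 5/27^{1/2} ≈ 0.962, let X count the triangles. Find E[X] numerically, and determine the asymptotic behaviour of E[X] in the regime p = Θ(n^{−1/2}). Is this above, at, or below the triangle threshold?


Number of potential triangles: C(27, 3) = 2925.
Each occurs with probability p³ ≈ (0.962)³ ≈ 8.90973e-01.
By linearity: E[X] = C(27, 3)·p³ ≈ 2925 · 8.90973e-01 ≈ 2606.095.
Since α = 1/2 < 1, p = c/n^{1/2} ≫ 1/n is above the triangle threshold p ~ 1/n. Asymptotically E[X] ~ (c³/6)·n^{3(1−α)} = (5³/6)·n^{1.5} → ∞; triangles are abundant w.h.p.

E[X] ≈ 2606.095; in regime p = Θ(1/n^{1/2}) E[X] diverges (above the triangle threshold p ~ 1/n).


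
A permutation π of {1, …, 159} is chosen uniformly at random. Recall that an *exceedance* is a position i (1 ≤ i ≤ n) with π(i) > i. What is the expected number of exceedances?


Write X = Σ_{i=1}^{159} X_i, where X_i = 1_{π(i) > i}.
For each fixed i, π(i) is uniform over {1, …, 159} (marginal of a uniform permutation), so P[π(i) > i] = (n − i)/n. Summing: Σ_{i=1}^{159} (n − i)/n = (0 + 1 + … + 158)/159 = 159(159 − 1)/(2·159) = (159 − 1)/2.
Hence E[X] = Σ_{i=1}^{159} (159 − i)/159 = 79 ≈ 79.0000.

E[X] = 79 = 79.0000.


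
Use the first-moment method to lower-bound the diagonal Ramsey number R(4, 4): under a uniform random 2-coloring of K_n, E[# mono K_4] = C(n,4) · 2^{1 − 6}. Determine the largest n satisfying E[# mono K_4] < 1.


We need C(n, 4) · 2^{1 − 6} < 1, i.e. C(n, 4) < 2^{6 − 1} = 32.
Check values of n near the boundary:
  n = 4: C(4, 4) = 1; 1 < 32? YES
  n = 5: C(5, 4) = 5; 5 < 32? YES
  n = 6: C(6, 4) = 15; 15 < 32? YES
  n = 7: C(7, 4) = 35; 35 < 32? NO
  n = 8: C(8, 4) = 70; 70 < 32? NO
  n = 9: C(9, 4) = 126; 126 < 32? NO
The largest n with C(n, 4) < 32 is n = 6 (where E[X] = 15/32 ≈ 0.46875). Hence R(4, 4) > 6, i.e. R(4, 4) ≥ 7.

Largest n = 6; hence R(4, 4) > 6.


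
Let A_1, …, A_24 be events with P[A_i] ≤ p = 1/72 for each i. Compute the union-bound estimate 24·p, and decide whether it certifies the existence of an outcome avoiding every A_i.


Union bound: P[∪_{i=1}^{24} A_i] ≤ Σ_i P[A_i] ≤ 24·p = 24·(1/72) = 1/3.
Numerically: 1/3 ≈ 0.3333.
Is 1/3 < 1? YES.
Since P[∪ A_i] ≤ 1/3 < 1, the complement has P[∩ A_i^c] ≥ 1 − 1/3 = 2/3 > 0, so some outcome avoids every A_i.

24·p = 1/3 ≈ 0.3333; existence CERTIFIED by the union bound.


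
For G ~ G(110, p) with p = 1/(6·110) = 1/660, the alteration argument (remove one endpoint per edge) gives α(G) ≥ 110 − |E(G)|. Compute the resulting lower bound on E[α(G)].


E[|E(G)|] = C(110, 2)·p = 5995 · (1/660) = 109/12.
E[α(G)] ≥ n − E[|E(G)|] = 110 − 109/12 = 1211/12.
Numerically: ≈ 100.916667.
(This is only a lower bound; the true E[α(G)] may be larger.)

E[α(G)] ≥ 1211/12 ≈ 100.916667.


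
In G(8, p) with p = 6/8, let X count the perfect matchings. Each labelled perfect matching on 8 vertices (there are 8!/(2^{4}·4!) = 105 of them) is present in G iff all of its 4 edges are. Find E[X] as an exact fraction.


K_8 has 8!/(2^{4}·4!) = 105 labelled perfect matchings.
For each such perfect matching H, let X_H = 1 if all 4 edges of H are present in G. Then P[X_H = 1] = p^{4} = (3/4)^{4} = 81/256.
Summing the indicators: E[X] = Σ_H E[X_H] = 105 · p^{4} = 105 · 81/256 = 8505/256.
Numerically: E[X] ≈ 33.223.

E[X] = 105 · (3/4)^{4} = 8505/256 ≈ 33.223.


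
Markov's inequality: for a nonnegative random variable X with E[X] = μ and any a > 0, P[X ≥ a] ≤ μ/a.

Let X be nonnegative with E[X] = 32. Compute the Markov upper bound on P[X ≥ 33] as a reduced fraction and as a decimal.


μ = E[X] = 32, a = 33.
Markov: P[X ≥ 33] ≤ μ/a = (32)/33 = 32/33.
Numerically: ≈ 0.9697.
(Since a = 33 > μ = 32.0000, the bound 32/33 is < 1 and informative.)

P[X ≥ 33] ≤ 32/33 ≈ 0.9697.


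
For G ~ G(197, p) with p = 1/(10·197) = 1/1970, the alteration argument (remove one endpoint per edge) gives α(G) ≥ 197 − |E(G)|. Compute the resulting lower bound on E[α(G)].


E[|E(G)|] = C(197, 2)·p = 19306 · (1/1970) = 49/5.
E[α(G)] ≥ n − E[|E(G)|] = 197 − 49/5 = 936/5.
Numerically: ≈ 187.2000.
(This is only a lower bound; the true E[α(G)] may be larger.)

E[α(G)] ≥ 936/5 ≈ 187.2000.


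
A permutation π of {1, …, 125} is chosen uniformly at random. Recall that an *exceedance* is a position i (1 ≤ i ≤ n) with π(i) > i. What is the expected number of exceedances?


Write X = Σ_{i=1}^{125} X_i, where X_i = 1_{π(i) > i}.
For each fixed i, π(i) is uniform over {1, …, 125} (marginal of a uniform permutation), so P[π(i) > i] = (n − i)/n. Summing: Σ_{i=1}^{125} (n − i)/n = (0 + 1 + … + 124)/125 = 125(125 − 1)/(2·125) = (125 − 1)/2.
Hence E[X] = Σ_{i=1}^{125} (125 − i)/125 = 62 ≈ 62.000000.

E[X] = 62 = 62.000000.


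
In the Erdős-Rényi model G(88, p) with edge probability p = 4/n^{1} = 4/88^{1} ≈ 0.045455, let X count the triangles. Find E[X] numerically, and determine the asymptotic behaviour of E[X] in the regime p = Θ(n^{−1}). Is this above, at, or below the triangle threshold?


Number of potential triangles: C(88, 3) = 109736.
Each occurs with probability p³ ≈ (0.045455)³ ≈ 9.3914350e-05.
By linearity: E[X] = C(88, 3)·p³ ≈ 109736 · 9.3914350e-05 ≈ 10.30579.
Here α = 1, so p = 4/n is exactly at the triangle threshold p ~ 1/n. Asymptotically E[X] → c³/6 = 4³/6 = 32/3 ≈ 10.66667, a bounded constant. In this regime the triangle count is asymptotically Poisson(c³/6).

E[X] ≈ 10.30579; in regime p = Θ(1/n^{1}) E[X] stays bounded (at the triangle threshold p ~ 1/n).


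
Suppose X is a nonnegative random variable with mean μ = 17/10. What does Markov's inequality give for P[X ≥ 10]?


μ = E[X] = 17/10, a = 10.
Markov: P[X ≥ 10] ≤ μ/a = (17/10)/10 = 17/100.
Numerically: ≈ 0.170000.
(Since a = 10 > μ = 1.700000, the bound 17/100 is < 1 and informative.)

P[X ≥ 10] ≤ 17/100 ≈ 0.170000.


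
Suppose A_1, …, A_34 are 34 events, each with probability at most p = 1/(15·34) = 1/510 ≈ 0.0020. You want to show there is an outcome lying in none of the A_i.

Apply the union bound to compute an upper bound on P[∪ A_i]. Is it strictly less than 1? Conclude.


Union bound: P[∪_{i=1}^{34} A_i] ≤ Σ_i P[A_i] ≤ 34·p = 34·(1/510) = 1/15.
Numerically: 1/15 ≈ 0.0667.
Is 1/15 < 1? YES.
Since P[∪ A_i] ≤ 1/15 < 1, the complement has P[∩ A_i^c] ≥ 1 − 1/15 = 14/15 > 0, so some outcome avoids every A_i.

34·p = 1/15 ≈ 0.0667; existence CERTIFIED by the union bound.


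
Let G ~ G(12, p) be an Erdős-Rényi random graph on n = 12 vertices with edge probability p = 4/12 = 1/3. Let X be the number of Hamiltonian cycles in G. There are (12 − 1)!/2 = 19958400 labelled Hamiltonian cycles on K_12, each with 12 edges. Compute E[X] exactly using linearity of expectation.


K_12 has (12 − 1)!/2 = 19958400 labelled Hamiltonian cycles.
For each such Hamiltonian cycle H, let X_H = 1 if all 12 edges of H are present in G. Then P[X_H = 1] = p^{12} = (1/3)^{12} = 1/531441.
By linearity of expectation: E[X] = Σ_H E[X_H] = 19958400 · p^{12} = 19958400 · 1/531441 = 246400/6561.
Numerically: E[X] ≈ 37.56.

E[X] = 19958400 · (1/3)^{12} = 246400/6561 ≈ 37.56.


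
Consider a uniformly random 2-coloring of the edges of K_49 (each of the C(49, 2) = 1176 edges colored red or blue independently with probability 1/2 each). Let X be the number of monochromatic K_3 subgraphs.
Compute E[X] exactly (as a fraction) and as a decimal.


Let X = Σ_S X_S over the C(49, 3) = 18424 subsets S of size 3, where X_S = 1 if the K_3 on S is monochromatic.
For a fixed S, the K_3 on S has C(3, 2) = 3 edges. P[all 3 edges red] = (1/2)^3, and likewise for blue, so P[monochromatic] = 2·(1/2)^3 = 2^{1 − 3} = 1/4.
By linearity: E[X] = C(49, 3) · 2^{1 − 3} = 18424 · 1/4 = 4606.
Numerically: E[X] ≈ 4606.0000.

E[X] = C(49,3)·2^(1−C(3,2)) = 4606 ≈ 4606.0000.


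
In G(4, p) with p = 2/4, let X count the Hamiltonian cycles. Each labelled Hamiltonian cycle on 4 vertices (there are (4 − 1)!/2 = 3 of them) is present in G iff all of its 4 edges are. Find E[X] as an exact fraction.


K_4 has (4 − 1)!/2 = 3 labelled Hamiltonian cycles.
For each such Hamiltonian cycle H, let X_H = 1 if all 4 edges of H are present in G. Then P[X_H = 1] = p^{4} = (1/2)^{4} = 1/16.
Summing the indicators: E[X] = Σ_H E[X_H] = 3 · p^{4} = 3 · 1/16 = 3/16.
Numerically: E[X] ≈ 0.1875.

E[X] = 3 · (1/2)^{4} = 3/16 ≈ 0.1875.


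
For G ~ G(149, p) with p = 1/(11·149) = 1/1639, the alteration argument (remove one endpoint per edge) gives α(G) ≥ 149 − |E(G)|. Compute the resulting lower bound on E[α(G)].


E[|E(G)|] = C(149, 2)·p = 11026 · (1/1639) = 74/11.
E[α(G)] ≥ n − E[|E(G)|] = 149 − 74/11 = 1565/11.
Numerically: ≈ 142.273.
(This is only a lower bound; the true E[α(G)] may be larger.)

E[α(G)] ≥ 1565/11 ≈ 142.273.


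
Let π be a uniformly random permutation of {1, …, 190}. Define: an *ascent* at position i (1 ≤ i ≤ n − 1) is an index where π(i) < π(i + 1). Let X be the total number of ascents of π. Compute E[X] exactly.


Write X = Σ X_I over i = 1, …, 189, with X_I the indicator of one ascent.
There are 189 indicators.
For each fixed i, the pair (π(i), π(i+1)) is a uniformly random ordered pair of distinct values from {1, …, 190}; by symmetry P[π(i) < π(i+1)] = 1/2.
By linearity: E[X] = 189 · (1/2) = (190 − 1) · (1/2) = 189/2 ≈ 94.5000.

E[X] = 189/2 = 94.5000.


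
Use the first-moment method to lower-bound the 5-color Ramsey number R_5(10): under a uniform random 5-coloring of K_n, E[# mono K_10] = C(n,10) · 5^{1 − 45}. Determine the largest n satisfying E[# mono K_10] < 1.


We need C(n, 10) · 5^{1 − 45} < 1, i.e. C(n, 10) < 5^{45 − 1} = 5684341886080801486968994140625.
Check values of n near the boundary:
  n = 5390: C(5390, 10) = 5655833965919099070255434039753; 5655833965919099070255434039753 < 5684341886080801486968994140625? YES
  n = 5391: C(5391, 10) = 5666344714787188828795213697883; 5666344714787188828795213697883 < 5684341886080801486968994140625? YES
  n = 5392: C(5392, 10) = 5676873040158402483252283957448; 5676873040158402483252283957448 < 5684341886080801486968994140625? YES
  n = 5393: C(5393, 10) = 5687418968154238267170642278008; 5687418968154238267170642278008 < 5684341886080801486968994140625? NO
The largest n with C(n, 10) < 5684341886080801486968994140625 is n = 5392 (where E[X] = 5676873040158402483252283957448/5684341886080801486968994140625 ≈ 0.99869). Hence R_5(10) > 5392, i.e. R_5(10) ≥ 5393.

Largest n = 5392; hence R_5(10) > 5392.


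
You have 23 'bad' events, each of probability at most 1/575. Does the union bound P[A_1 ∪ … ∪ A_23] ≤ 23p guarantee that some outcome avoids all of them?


Union bound: P[∪_{i=1}^{23} A_i] ≤ Σ_i P[A_i] ≤ 23·p = 23·(1/575) = 1/25.
Numerically: 1/25 ≈ 0.040.
Is 1/25 < 1? YES.
Since P[∪ A_i] ≤ 1/25 < 1, the complement has P[∩ A_i^c] ≥ 1 − 1/25 = 24/25 > 0, so some outcome avoids every A_i.

23·p = 1/25 ≈ 0.040; existence CERTIFIED by the union bound.


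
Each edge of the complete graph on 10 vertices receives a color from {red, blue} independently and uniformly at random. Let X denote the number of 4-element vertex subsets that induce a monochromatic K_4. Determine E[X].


Let X = Σ_S X_S over the C(10, 4) = 210 subsets S of size 4, where X_S = 1 if the K_4 on S is monochromatic.
For a fixed S, the K_4 on S has C(4, 2) = 6 edges. P[all 6 edges red] = (1/2)^6, and likewise for blue, so P[monochromatic] = 2·(1/2)^6 = 2^{1 − 6} = 1/32.
By linearity: E[X] = C(10, 4) · 2^{1 − 6} = 210 · 1/32 = 105/16.
Numerically: E[X] ≈ 6.562500.

E[X] = C(10,4)·2^(1−C(4,2)) = 105/16 ≈ 6.562500.


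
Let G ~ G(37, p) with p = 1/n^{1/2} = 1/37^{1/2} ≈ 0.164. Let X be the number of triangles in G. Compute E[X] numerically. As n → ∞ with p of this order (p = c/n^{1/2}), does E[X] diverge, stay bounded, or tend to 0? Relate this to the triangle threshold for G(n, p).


Number of potential triangles: C(37, 3) = 7770.
Each occurs with probability p³ ≈ (0.164)³ ≈ 4.44322e-03.
By linearity: E[X] = C(37, 3)·p³ ≈ 7770 · 4.44322e-03 ≈ 34.524.
Since α = 1/2 < 1, p = c/n^{1/2} ≫ 1/n is above the triangle threshold p ~ 1/n. Asymptotically E[X] ~ (c³/6)·n^{3(1−α)} = (1³/6)·n^{1.5} → ∞; triangles are abundant w.h.p.

E[X] ≈ 34.524; in regime p = Θ(1/n^{1/2}) E[X] diverges (above the triangle threshold p ~ 1/n).


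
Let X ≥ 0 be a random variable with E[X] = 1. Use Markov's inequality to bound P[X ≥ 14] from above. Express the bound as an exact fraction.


μ = E[X] = 1, a = 14.
Markov: P[X ≥ 14] ≤ μ/a = (1)/14 = 1/14.
Numerically: ≈ 0.07143.
(Since a = 14 > μ = 1.00000, the bound 1/14 is < 1 and informative.)

P[X ≥ 14] ≤ 1/14 ≈ 0.07143.


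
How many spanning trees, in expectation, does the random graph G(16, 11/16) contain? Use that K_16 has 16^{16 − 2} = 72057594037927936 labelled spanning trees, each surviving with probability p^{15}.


K_16 has 16^{16 − 2} = 72057594037927936 labelled spanning trees.
For each such spanning tree H, let X_H = 1 if all 15 edges of H are present in G. Then P[X_H = 1] = p^{15} = (11/16)^{15} = 4177248169415651/1152921504606846976.
By linearity of expectation: E[X] = Σ_H E[X_H] = 72057594037927936 · p^{15} = 72057594037927936 · 4177248169415651/1152921504606846976 = 4177248169415651/16.
Numerically: E[X] ≈ 2.61e+14.

E[X] = 72057594037927936 · (11/16)^{15} = 4177248169415651/16 ≈ 2.61e+14.


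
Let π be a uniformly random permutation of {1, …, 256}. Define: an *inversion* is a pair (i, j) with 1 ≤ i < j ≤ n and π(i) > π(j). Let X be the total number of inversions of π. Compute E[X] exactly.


Write X = Σ X_I over the C(256, 2) = 32640 pairs i < j, with X_I the indicator of one inversion.
There are 32640 indicators.
For each fixed pair i < j, the values π(i) and π(j) are two distinct elements of {1, …, 256} in uniformly random order; by symmetry P[π(i) > π(j)] = 1/2.
By linearity: E[X] = 32640 · (1/2) = C(256, 2) · (1/2) = 32640/2 = 16320 ≈ 16320.00000.

E[X] = 16320 = 16320.00000.


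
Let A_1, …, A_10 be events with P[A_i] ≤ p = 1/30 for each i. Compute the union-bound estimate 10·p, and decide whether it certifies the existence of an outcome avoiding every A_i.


Union bound: P[∪_{i=1}^{10} A_i] ≤ Σ_i P[A_i] ≤ 10·p = 10·(1/30) = 1/3.
Numerically: 1/3 ≈ 0.333.
Is 1/3 < 1? YES.
Since P[∪ A_i] ≤ 1/3 < 1, the complement has P[∩ A_i^c] ≥ 1 − 1/3 = 2/3 > 0, so some outcome avoids every A_i.

10·p = 1/3 ≈ 0.333; existence CERTIFIED by the union bound.


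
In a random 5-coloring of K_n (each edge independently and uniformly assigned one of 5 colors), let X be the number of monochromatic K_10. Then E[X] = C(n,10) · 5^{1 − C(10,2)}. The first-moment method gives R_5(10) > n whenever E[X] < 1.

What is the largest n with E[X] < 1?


We need C(n, 10) · 5^{1 − 45} < 1, i.e. C(n, 10) < 5^{45 − 1} = 5684341886080801486968994140625.
Check values of n near the boundary:
  n = 5386: C(5386, 10) = 5613966214234562222231428510561; 5613966214234562222231428510561 < 5684341886080801486968994140625? YES
  n = 5387: C(5387, 10) = 5624406917627224603154306376491; 5624406917627224603154306376491 < 5684341886080801486968994140625? YES
  n = 5388: C(5388, 10) = 5634865093375880654852250419586; 5634865093375880654852250419586 < 5684341886080801486968994140625? YES
  n = 5389: C(5389, 10) = 5645340767466558997768874792926; 5645340767466558997768874792926 < 5684341886080801486968994140625? YES
  n = 5390: C(5390, 10) = 5655833965919099070255434039753; 5655833965919099070255434039753 < 5684341886080801486968994140625? YES
  n = 5391: C(5391, 10) = 5666344714787188828795213697883; 5666344714787188828795213697883 < 5684341886080801486968994140625? YES
  n = 5392: C(5392, 10) = 5676873040158402483252283957448; 5676873040158402483252283957448 < 5684341886080801486968994140625? YES
  n = 5393: C(5393, 10) = 5687418968154238267170642278008; 5687418968154238267170642278008 < 5684341886080801486968994140625? NO
The largest n with C(n, 10) < 5684341886080801486968994140625 is n = 5392 (where E[X] = 5676873040158402483252283957448/5684341886080801486968994140625 ≈ 0.9987). Hence R_5(10) > 5392, i.e. R_5(10) ≥ 5393.

Largest n = 5392; hence R_5(10) > 5392.


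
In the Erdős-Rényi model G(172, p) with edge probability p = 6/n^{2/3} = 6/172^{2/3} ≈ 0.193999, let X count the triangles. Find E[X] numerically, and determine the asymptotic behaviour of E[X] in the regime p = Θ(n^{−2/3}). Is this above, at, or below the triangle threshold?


Number of potential triangles: C(172, 3) = 833340.
Each occurs with probability p³ ≈ (0.193999)³ ≈ 7.30124392e-03.
By linearity: E[X] = C(172, 3)·p³ ≈ 833340 · 7.30124392e-03 ≈ 6084.418605.
Since α = 2/3 < 1, p = c/n^{2/3} ≫ 1/n is above the triangle threshold p ~ 1/n. Asymptotically E[X] ~ (c³/6)·n^{3(1−α)} = (6³/6)·n^{1} → ∞; triangles are abundant w.h.p.

E[X] ≈ 6084.418605; in regime p = Θ(1/n^{2/3}) E[X] diverges (above the triangle threshold p ~ 1/n).


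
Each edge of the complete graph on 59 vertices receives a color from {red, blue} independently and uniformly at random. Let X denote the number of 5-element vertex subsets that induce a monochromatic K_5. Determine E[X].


Let X = Σ_S X_S over the C(59, 5) = 5006386 subsets S of size 5, where X_S = 1 if the K_5 on S is monochromatic.
For a fixed S, the K_5 on S has C(5, 2) = 10 edges. P[all 10 edges red] = (1/2)^10, and likewise for blue, so P[monochromatic] = 2·(1/2)^10 = 2^{1 − 10} = 1/512.
By linearity: E[X] = C(59, 5) · 2^{1 − 10} = 5006386 · 1/512 = 2503193/256.
Numerically: E[X] ≈ 9778.098.

E[X] = C(59,5)·2^(1−C(5,2)) = 2503193/256 ≈ 9778.098.


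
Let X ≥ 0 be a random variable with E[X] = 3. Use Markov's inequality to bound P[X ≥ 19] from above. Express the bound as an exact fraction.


μ = E[X] = 3, a = 19.
Markov: P[X ≥ 19] ≤ μ/a = (3)/19 = 3/19.
Numerically: ≈ 0.158.
(Since a = 19 > μ = 3.000, the bound 3/19 is < 1 and informative.)

P[X ≥ 19] ≤ 3/19 ≈ 0.158.


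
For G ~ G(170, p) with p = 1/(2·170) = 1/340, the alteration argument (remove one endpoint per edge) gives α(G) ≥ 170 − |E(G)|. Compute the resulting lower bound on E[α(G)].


E[|E(G)|] = C(170, 2)·p = 14365 · (1/340) = 169/4.
E[α(G)] ≥ n − E[|E(G)|] = 170 − 169/4 = 511/4.
Numerically: ≈ 127.7500.
(This is only a lower bound; the true E[α(G)] may be larger.)

E[α(G)] ≥ 511/4 ≈ 127.7500.


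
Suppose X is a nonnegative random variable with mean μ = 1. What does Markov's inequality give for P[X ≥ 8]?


μ = E[X] = 1, a = 8.
Markov: P[X ≥ 8] ≤ μ/a = (1)/8 = 1/8.
Numerically: ≈ 0.1250.
(Since a = 8 > μ = 1.0000, the bound 1/8 is < 1 and informative.)

P[X ≥ 8] ≤ 1/8 ≈ 0.1250.


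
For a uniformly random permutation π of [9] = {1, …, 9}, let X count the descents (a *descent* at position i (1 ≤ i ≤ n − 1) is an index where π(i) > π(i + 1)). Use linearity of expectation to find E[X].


Write X = Σ X_I over i = 1, …, 8, with X_I the indicator of one descent.
There are 8 indicators.
For each fixed i, the pair (π(i), π(i+1)) is a uniformly random ordered pair of distinct values from {1, …, 9}; by symmetry P[π(i) > π(i+1)] = 1/2.
By linearity: E[X] = 8 · (1/2) = (9 − 1) · (1/2) = 4 ≈ 4.000.

E[X] = 4 = 4.000.
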